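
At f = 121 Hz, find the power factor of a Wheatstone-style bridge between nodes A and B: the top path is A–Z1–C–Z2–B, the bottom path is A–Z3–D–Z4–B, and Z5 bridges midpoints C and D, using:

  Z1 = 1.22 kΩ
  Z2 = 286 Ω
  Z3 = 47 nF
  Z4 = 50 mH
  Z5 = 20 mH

Step 1 — Angular frequency: ω = 2π·f = 2π·121 = 760.3 rad/s.
Step 2 — Component impedances:
  Z1: Z = R = 1220 Ω
  Z2: Z = R = 286 Ω
  Z3: Z = 1/(jωC) = -j/(ω·C) = 0 - j2.799e+04 Ω
  Z4: Z = jωL = j·760.3·0.05 = 0 + j38.01 Ω
  Z5: Z = jωL = j·760.3·0.02 = 0 + j15.21 Ω
Step 3 — Bridge requires nodal analysis (the Z5 bridge couples midpoints C and D, so the two paths cannot be reduced to a simple series/parallel combination). Setting node B to ground and injecting 1 A at node A, the 3-node admittance system at A, C, D solves to V_A = Z_AB = 1229 - j1.961 Ω = 1229∠-0.1° Ω.
Step 4 — Power factor: PF = cos(φ) = Re(Z)/|Z| = 1229/1229 = 1.
Step 5 — Type: Im(Z) = -1.961 ⇒ leading (phase φ = -0.1°).

PF = 1 (leading, φ = -0.1°)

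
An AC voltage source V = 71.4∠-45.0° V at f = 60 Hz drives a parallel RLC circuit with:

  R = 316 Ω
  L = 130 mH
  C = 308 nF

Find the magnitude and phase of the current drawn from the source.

Step 1 — Angular frequency: ω = 2π·f = 2π·60 = 377 rad/s.
Step 2 — Component impedances:
  R: Z = R = 316 Ω
  L: Z = jωL = j·377·0.13 = 0 + j49.01 Ω
  C: Z = 1/(jωC) = -j/(ω·C) = 0 - j8612 Ω
Step 3 — Parallel combination: 1/Z_total = 1/R + 1/L + 1/C; Z_total = 7.505 + j48.12 Ω = 48.7∠81.1° Ω.
Step 4 — Source phasor: V = 71.4∠-45.0° V = 50.49 - j50.49 V.
Step 5 — Ohm's law: I = V / Z_total = (50.49 - j50.49) / (7.505 + j48.12) = -0.8645 - j1.184 A.
Step 6 — Convert to polar: |I| = 1.466 A, ∠I = -126.1°.

I = 1.466∠-126.1° A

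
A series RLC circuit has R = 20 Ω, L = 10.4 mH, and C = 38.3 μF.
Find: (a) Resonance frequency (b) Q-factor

Step 1 — Resonance condition Im(Z)=0 gives ω₀ = 1/√(LC).
Step 2 — ω₀ = 1/√(0.0104·3.83e-05) = 1584 rad/s.
Step 3 — f₀ = ω₀/(2π) = 252.2 Hz.
Step 4 — Series Q: Q = ω₀L/R = 1584·0.0104/20 = 0.8239.

(a) f₀ = 252.2 Hz  (b) Q = 0.8239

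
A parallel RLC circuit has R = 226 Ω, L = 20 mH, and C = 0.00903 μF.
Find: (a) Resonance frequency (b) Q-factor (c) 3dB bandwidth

Step 1 — Resonance: ω₀ = 1/√(LC) = 1/√(0.02·9.03e-09) = 7.441e+04 rad/s.
Step 2 — f₀ = ω₀/(2π) = 1.184e+04 Hz.
Step 3 — Parallel Q: Q = R/(ω₀L) = 226/(7.441e+04·0.02) = 0.1519.
Step 4 — Bandwidth: Δω = ω₀/Q = 4.9e+05 rad/s; BW = Δω/(2π) = 7.799e+04 Hz.

(a) f₀ = 1.184e+04 Hz  (b) Q = 0.1519  (c) BW = 7.799e+04 Hz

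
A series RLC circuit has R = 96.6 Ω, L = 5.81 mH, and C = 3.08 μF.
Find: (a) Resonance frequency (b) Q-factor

Step 1 — Resonance condition Im(Z)=0 gives ω₀ = 1/√(LC).
Step 2 — ω₀ = 1/√(0.00581·3.08e-06) = 7475 rad/s.
Step 3 — f₀ = ω₀/(2π) = 1190 Hz.
Step 4 — Series Q: Q = ω₀L/R = 7475·0.00581/96.6 = 0.4496.

(a) f₀ = 1190 Hz  (b) Q = 0.4496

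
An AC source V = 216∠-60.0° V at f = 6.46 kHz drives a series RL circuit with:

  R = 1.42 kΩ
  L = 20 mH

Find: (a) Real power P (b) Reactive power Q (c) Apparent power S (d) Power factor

Step 1 — Angular frequency: ω = 2π·f = 2π·6460 = 4.059e+04 rad/s.
Step 2 — Component impedances:
  R: Z = R = 1420 Ω
  L: Z = jωL = j·4.059e+04·0.02 = 0 + j811.8 Ω
Step 3 — Series combination: Z_total = R + L = 1420 + j811.8 Ω = 1636∠29.8° Ω.
Step 4 — Source phasor: V = 216∠-60.0° V = 108 - j187.1 V.
Step 5 — Current: I = V / Z = 0.0005628 - j0.1321 A = 0.1321∠-89.8° A.
Step 6 — Complex power: S = V·I* = 24.76 + j14.16 VA.
Step 7 — Real power: P = Re(S) = 24.76 W.
Step 8 — Reactive power: Q = Im(S) = 14.16 VAR.
Step 9 — Apparent power: |S| = 28.52 VA.
Step 10 — Power factor: PF = P/|S| = 0.8681 (lagging).

(a) P = 24.76 W  (b) Q = 14.16 VAR  (c) S = 28.52 VA  (d) PF = 0.8681 (lagging)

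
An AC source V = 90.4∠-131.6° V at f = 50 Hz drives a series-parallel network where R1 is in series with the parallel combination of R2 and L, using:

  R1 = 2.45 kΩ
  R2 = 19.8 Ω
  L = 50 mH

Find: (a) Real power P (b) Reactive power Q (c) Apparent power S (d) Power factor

Step 1 — Angular frequency: ω = 2π·f = 2π·50 = 314.2 rad/s.
Step 2 — Component impedances:
  R1: Z = R = 2450 Ω
  R2: Z = R = 19.8 Ω
  L: Z = jωL = j·314.2·0.05 = 0 + j15.71 Ω
Step 3 — Parallel branch: R2 || L = 1/(1/R2 + 1/L) = 7.648 + j9.64 Ω.
Step 4 — Series with R1: Z_total = R1 + (R2 || L) = 2458 + j9.64 Ω = 2458∠0.2° Ω.
Step 5 — Source phasor: V = 90.4∠-131.6° V = -60.02 - j67.6 V.
Step 6 — Current: I = V / Z = -0.02453 - j0.02741 A = 0.03678∠-131.8° A.
Step 7 — Complex power: S = V·I* = 3.325 + j0.01304 VA.
Step 8 — Real power: P = Re(S) = 3.325 W.
Step 9 — Reactive power: Q = Im(S) = 0.01304 VAR.
Step 10 — Apparent power: |S| = 3.325 VA.
Step 11 — Power factor: PF = P/|S| = 1 (lagging).

(a) P = 3.325 W  (b) Q = 0.01304 VAR  (c) S = 3.325 VA  (d) PF = 1 (lagging)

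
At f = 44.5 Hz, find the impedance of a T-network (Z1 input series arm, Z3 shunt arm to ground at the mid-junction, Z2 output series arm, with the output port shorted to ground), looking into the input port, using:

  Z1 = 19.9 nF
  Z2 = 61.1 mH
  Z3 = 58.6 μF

Step 1 — Angular frequency: ω = 2π·f = 2π·44.5 = 279.6 rad/s.
Step 2 — Component impedances:
  Z1: Z = 1/(jωC) = -j/(ω·C) = 0 - j1.797e+05 Ω
  Z2: Z = jωL = j·279.6·0.0611 = 0 + j17.08 Ω
  Z3: Z = 1/(jωC) = -j/(ω·C) = 0 - j61.03 Ω
Step 3 — With the output port shorted to ground, the output series arm Z2 runs from the junction to ground; the shunt arm Z3 also runs from the junction to ground. They appear in parallel: Z3 || Z2 = 0 + j23.72 Ω.
Step 4 — Series with input arm Z1: Z_in = Z1 + (Z3 || Z2) = 0 - j1.797e+05 Ω = 1.797e+05∠-90.0° Ω.

Z = 0 - j1.797e+05 Ω = 1.797e+05∠-90.0° Ω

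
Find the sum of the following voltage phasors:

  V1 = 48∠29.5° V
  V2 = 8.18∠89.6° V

Step 1 — Convert each phasor to rectangular form:
  V1 = 48·(cos(29.5°) + j·sin(29.5°)) = 41.78 + j23.64 V
  V2 = 8.18·(cos(89.6°) + j·sin(89.6°)) = 0.05711 + j8.18 V
Step 2 — Sum components: V_total = 41.83 + j31.82 V.
Step 3 — Convert to polar: |V_total| = 52.56 V, ∠V_total = 37.3°.

V_total = 52.56∠37.3° V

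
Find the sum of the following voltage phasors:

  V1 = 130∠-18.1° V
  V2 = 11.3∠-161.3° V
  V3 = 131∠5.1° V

Step 1 — Convert each phasor to rectangular form:
  V1 = 130·(cos(-18.1°) + j·sin(-18.1°)) = 123.6 - j40.39 V
  V2 = 11.3·(cos(-161.3°) + j·sin(-161.3°)) = -10.7 - j3.623 V
  V3 = 131·(cos(5.1°) + j·sin(5.1°)) = 130.5 + j11.65 V
Step 2 — Sum components: V_total = 243.3 - j32.37 V.
Step 3 — Convert to polar: |V_total| = 245.5 V, ∠V_total = -7.6°.

V_total = 245.5∠-7.6° V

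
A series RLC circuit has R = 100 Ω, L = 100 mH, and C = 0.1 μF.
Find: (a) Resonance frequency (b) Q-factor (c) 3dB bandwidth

Step 1 — Resonance: ω₀ = 1/√(LC) = 1/√(0.1·1e-07) = 1e+04 rad/s.
Step 2 — f₀ = ω₀/(2π) = 1592 Hz.
Step 3 — Series Q: Q = ω₀L/R = 1e+04·0.1/100 = 10.
Step 4 — Bandwidth: Δω = ω₀/Q = 1000 rad/s; BW = Δω/(2π) = 159.2 Hz.

(a) f₀ = 1592 Hz  (b) Q = 10  (c) BW = 159.2 Hz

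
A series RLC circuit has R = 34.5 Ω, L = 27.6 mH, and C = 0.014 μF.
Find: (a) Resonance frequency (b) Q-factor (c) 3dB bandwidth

Step 1 — Resonance: ω₀ = 1/√(LC) = 1/√(0.0276·1.4e-08) = 5.087e+04 rad/s.
Step 2 — f₀ = ω₀/(2π) = 8097 Hz.
Step 3 — Series Q: Q = ω₀L/R = 5.087e+04·0.0276/34.5 = 40.7.
Step 4 — Bandwidth: Δω = ω₀/Q = 1250 rad/s; BW = Δω/(2π) = 198.9 Hz.

(a) f₀ = 8097 Hz  (b) Q = 40.7  (c) BW = 198.9 Hz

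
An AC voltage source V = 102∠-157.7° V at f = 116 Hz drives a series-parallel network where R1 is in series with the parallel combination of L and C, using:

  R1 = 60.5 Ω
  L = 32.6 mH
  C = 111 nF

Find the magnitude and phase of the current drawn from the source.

Step 1 — Angular frequency: ω = 2π·f = 2π·116 = 728.8 rad/s.
Step 2 — Component impedances:
  R1: Z = R = 60.5 Ω
  L: Z = jωL = j·728.8·0.0326 = 0 + j23.76 Ω
  C: Z = 1/(jωC) = -j/(ω·C) = 0 - j1.236e+04 Ω
Step 3 — Parallel branch: L || C = 1/(1/L + 1/C) = 0 + j23.81 Ω.
Step 4 — Series with R1: Z_total = R1 + (L || C) = 60.5 + j23.81 Ω = 65.02∠21.5° Ω.
Step 5 — Source phasor: V = 102∠-157.7° V = -94.37 - j38.7 V.
Step 6 — Ohm's law: I = V / Z_total = (-94.37 - j38.7) / (60.5 + j23.81) = -1.569 - j0.02247 A.
Step 7 — Convert to polar: |I| = 1.569 A, ∠I = -179.2°.

I = 1.569∠-179.2° A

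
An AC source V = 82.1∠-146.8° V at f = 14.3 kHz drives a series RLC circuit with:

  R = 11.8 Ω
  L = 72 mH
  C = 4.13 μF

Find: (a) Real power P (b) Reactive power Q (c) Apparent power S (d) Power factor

Step 1 — Angular frequency: ω = 2π·f = 2π·1.43e+04 = 8.985e+04 rad/s.
Step 2 — Component impedances:
  R: Z = R = 11.8 Ω
  L: Z = jωL = j·8.985e+04·0.072 = 0 + j6469 Ω
  C: Z = 1/(jωC) = -j/(ω·C) = 0 - j2.695 Ω
Step 3 — Series combination: Z_total = R + L + C = 11.8 + j6466 Ω = 6466∠89.9° Ω.
Step 4 — Source phasor: V = 82.1∠-146.8° V = -68.7 - j44.95 V.
Step 5 — Current: I = V / Z = -0.006971 + j0.01061 A = 0.0127∠123.3° A.
Step 6 — Complex power: S = V·I* = 0.001902 + j1.042 VA.
Step 7 — Real power: P = Re(S) = 0.001902 W.
Step 8 — Reactive power: Q = Im(S) = 1.042 VAR.
Step 9 — Apparent power: |S| = 1.042 VA.
Step 10 — Power factor: PF = P/|S| = 0.001825 (lagging).

(a) P = 0.001902 W  (b) Q = 1.042 VAR  (c) S = 1.042 VA  (d) PF = 0.001825 (lagging)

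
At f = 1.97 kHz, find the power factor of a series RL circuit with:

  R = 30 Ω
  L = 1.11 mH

Step 1 — Angular frequency: ω = 2π·f = 2π·1970 = 1.238e+04 rad/s.
Step 2 — Component impedances:
  R: Z = R = 30 Ω
  L: Z = jωL = j·1.238e+04·0.00111 = 0 + j13.74 Ω
Step 3 — Series combination: Z_total = R + L = 30 + j13.74 Ω = 33∠24.6° Ω.
Step 4 — Power factor: PF = cos(φ) = Re(Z)/|Z| = 30/32.997 = 0.9092.
Step 5 — Type: Im(Z) = 13.74 ⇒ lagging (phase φ = 24.6°).

PF = 0.9092 (lagging, φ = 24.6°)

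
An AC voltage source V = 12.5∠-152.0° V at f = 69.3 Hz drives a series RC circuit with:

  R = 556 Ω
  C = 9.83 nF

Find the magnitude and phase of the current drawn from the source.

Step 1 — Angular frequency: ω = 2π·f = 2π·69.3 = 435.4 rad/s.
Step 2 — Component impedances:
  R: Z = R = 556 Ω
  C: Z = 1/(jωC) = -j/(ω·C) = 0 - j2.336e+05 Ω
Step 3 — Series combination: Z_total = R + C = 556 - j2.336e+05 Ω = 2.336e+05∠-89.9° Ω.
Step 4 — Source phasor: V = 12.5∠-152.0° V = -11.04 - j5.868 V.
Step 5 — Ohm's law: I = V / Z_total = (-11.04 - j5.868) / (556 - j2.336e+05) = 2.501e-05 - j4.73e-05 A.
Step 6 — Convert to polar: |I| = 5.35e-05 A, ∠I = -62.1°.

I = 5.35e-05∠-62.1° A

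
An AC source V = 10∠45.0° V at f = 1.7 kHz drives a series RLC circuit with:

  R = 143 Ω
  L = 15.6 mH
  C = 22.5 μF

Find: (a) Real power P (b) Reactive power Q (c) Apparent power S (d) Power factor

Step 1 — Angular frequency: ω = 2π·f = 2π·1700 = 1.068e+04 rad/s.
Step 2 — Component impedances:
  R: Z = R = 143 Ω
  L: Z = jωL = j·1.068e+04·0.0156 = 0 + j166.6 Ω
  C: Z = 1/(jωC) = -j/(ω·C) = 0 - j4.161 Ω
Step 3 — Series combination: Z_total = R + L + C = 143 + j162.5 Ω = 216.4∠48.6° Ω.
Step 4 — Source phasor: V = 10∠45.0° V = 7.071 + j7.071 V.
Step 5 — Current: I = V / Z = 0.04611 - j0.002939 A = 0.0462∠-3.6° A.
Step 6 — Complex power: S = V·I* = 0.3053 + j0.3468 VA.
Step 7 — Real power: P = Re(S) = 0.3053 W.
Step 8 — Reactive power: Q = Im(S) = 0.3468 VAR.
Step 9 — Apparent power: |S| = 0.462 VA.
Step 10 — Power factor: PF = P/|S| = 0.6607 (lagging).

(a) P = 0.3053 W  (b) Q = 0.3468 VAR  (c) S = 0.462 VA  (d) PF = 0.6607 (lagging)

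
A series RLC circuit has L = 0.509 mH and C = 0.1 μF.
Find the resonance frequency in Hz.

Step 1 — Resonance condition Im(Z)=0 gives ω₀ = 1/√(LC).
Step 2 — ω₀ = 1/√(0.000509·1e-07) = 1.402e+05 rad/s.
Step 3 — f₀ = ω₀/(2π) = 2.231e+04 Hz.

f₀ = 2.231e+04 Hz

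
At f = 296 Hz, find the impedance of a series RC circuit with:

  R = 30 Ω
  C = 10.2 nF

Step 1 — Angular frequency: ω = 2π·f = 2π·296 = 1860 rad/s.
Step 2 — Component impedances:
  R: Z = R = 30 Ω
  C: Z = 1/(jωC) = -j/(ω·C) = 0 - j5.271e+04 Ω
Step 3 — Series combination: Z_total = R + C = 30 - j5.271e+04 Ω = 5.271e+04∠-90.0° Ω.

Z = 30 - j5.271e+04 Ω = 5.271e+04∠-90.0° Ω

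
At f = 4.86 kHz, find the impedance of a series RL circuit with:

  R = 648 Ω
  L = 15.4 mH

Step 1 — Angular frequency: ω = 2π·f = 2π·4860 = 3.054e+04 rad/s.
Step 2 — Component impedances:
  R: Z = R = 648 Ω
  L: Z = jωL = j·3.054e+04·0.0154 = 0 + j470.3 Ω
Step 3 — Series combination: Z_total = R + L = 648 + j470.3 Ω = 800.7∠36.0° Ω.

Z = 648 + j470.3 Ω = 800.7∠36.0° Ω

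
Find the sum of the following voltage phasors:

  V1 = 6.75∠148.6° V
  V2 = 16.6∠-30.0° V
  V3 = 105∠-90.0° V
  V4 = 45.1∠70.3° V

Step 1 — Convert each phasor to rectangular form:
  V1 = 6.75·(cos(148.6°) + j·sin(148.6°)) = -5.761 + j3.517 V
  V2 = 16.6·(cos(-30.0°) + j·sin(-30.0°)) = 14.38 - j8.3 V
  V3 = 105·(cos(-90.0°) + j·sin(-90.0°)) = 0 - j105 V
  V4 = 45.1·(cos(70.3°) + j·sin(70.3°)) = 15.2 + j42.46 V
Step 2 — Sum components: V_total = 23.82 - j67.32 V.
Step 3 — Convert to polar: |V_total| = 71.41 V, ∠V_total = -70.5°.

V_total = 71.41∠-70.5° V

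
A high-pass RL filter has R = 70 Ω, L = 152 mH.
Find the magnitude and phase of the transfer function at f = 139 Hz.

Step 1 — Angular frequency: ω = 2π·139 = 873.4 rad/s.
Step 2 — Transfer function: H(jω) = jωL/(R + jωL).
Step 3 — Numerator jωL = j·132.8; denominator R + jωL = 70 + j132.8.
Step 4 — H = 0.7824 + j0.4126.
Step 5 — Magnitude: |H| = 0.8846 (-1.1 dB); phase: φ = 27.8°.

|H| = 0.8846 (-1.1 dB), φ = 27.8°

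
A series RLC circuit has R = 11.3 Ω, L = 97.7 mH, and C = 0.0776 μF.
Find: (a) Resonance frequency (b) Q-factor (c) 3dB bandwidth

Step 1 — Resonance condition Im(Z)=0 gives ω₀ = 1/√(LC).
Step 2 — ω₀ = 1/√(0.0977·7.76e-08) = 1.148e+04 rad/s.
Step 3 — f₀ = ω₀/(2π) = 1828 Hz.
Step 4 — Series Q: Q = ω₀L/R = 1.148e+04·0.0977/11.3 = 99.3.
Step 5 — 3dB bandwidth: Δω = ω₀/Q = 115.7 rad/s; BW = Δω/(2π) = 18.41 Hz.

(a) f₀ = 1828 Hz  (b) Q = 99.3  (c) BW = 18.41 Hz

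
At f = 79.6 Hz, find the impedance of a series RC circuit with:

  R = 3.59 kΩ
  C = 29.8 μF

Step 1 — Angular frequency: ω = 2π·f = 2π·79.6 = 500.1 rad/s.
Step 2 — Component impedances:
  R: Z = R = 3590 Ω
  C: Z = 1/(jωC) = -j/(ω·C) = 0 - j67.1 Ω
Step 3 — Series combination: Z_total = R + C = 3590 - j67.1 Ω = 3591∠-1.1° Ω.

Z = 3590 - j67.1 Ω = 3591∠-1.1° Ω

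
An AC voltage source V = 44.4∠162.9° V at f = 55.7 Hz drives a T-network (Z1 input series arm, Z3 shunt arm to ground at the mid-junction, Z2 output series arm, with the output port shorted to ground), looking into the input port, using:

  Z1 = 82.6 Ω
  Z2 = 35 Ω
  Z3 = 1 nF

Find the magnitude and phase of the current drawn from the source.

Step 1 — Angular frequency: ω = 2π·f = 2π·55.7 = 350 rad/s.
Step 2 — Component impedances:
  Z1: Z = R = 82.6 Ω
  Z2: Z = R = 35 Ω
  Z3: Z = 1/(jωC) = -j/(ω·C) = 0 - j2.857e+06 Ω
Step 3 — With the output port shorted to ground, the output series arm Z2 runs from the junction to ground; the shunt arm Z3 also runs from the junction to ground. They appear in parallel: Z3 || Z2 = 35 - j0.0004287 Ω.
Step 4 — Series with input arm Z1: Z_in = Z1 + (Z3 || Z2) = 117.6 - j0.0004287 Ω = 117.6∠-0.0° Ω.
Step 5 — Source phasor: V = 44.4∠162.9° V = -42.44 + j13.06 V.
Step 6 — Ohm's law: I = V / Z_total = (-42.44 + j13.06) / (117.6 - j0.0004287) = -0.3609 + j0.111 A.
Step 7 — Convert to polar: |I| = 0.3776 A, ∠I = 162.9°.

I = 0.3776∠162.9° A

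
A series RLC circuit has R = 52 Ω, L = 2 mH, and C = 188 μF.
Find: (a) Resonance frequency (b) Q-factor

Step 1 — Resonance condition Im(Z)=0 gives ω₀ = 1/√(LC).
Step 2 — ω₀ = 1/√(0.002·0.000188) = 1631 rad/s.
Step 3 — f₀ = ω₀/(2π) = 259.6 Hz.
Step 4 — Series Q: Q = ω₀L/R = 1631·0.002/52 = 0.06272.

(a) f₀ = 259.6 Hz  (b) Q = 0.06272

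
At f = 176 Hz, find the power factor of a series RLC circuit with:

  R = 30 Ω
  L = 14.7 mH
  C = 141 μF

Step 1 — Angular frequency: ω = 2π·f = 2π·176 = 1106 rad/s.
Step 2 — Component impedances:
  R: Z = R = 30 Ω
  L: Z = jωL = j·1106·0.0147 = 0 + j16.26 Ω
  C: Z = 1/(jωC) = -j/(ω·C) = 0 - j6.413 Ω
Step 3 — Series combination: Z_total = R + L + C = 30 + j9.842 Ω = 31.57∠18.2° Ω.
Step 4 — Power factor: PF = cos(φ) = Re(Z)/|Z| = 30/31.573 = 0.9502.
Step 5 — Type: Im(Z) = 9.842 ⇒ lagging (phase φ = 18.2°).

PF = 0.9502 (lagging, φ = 18.2°)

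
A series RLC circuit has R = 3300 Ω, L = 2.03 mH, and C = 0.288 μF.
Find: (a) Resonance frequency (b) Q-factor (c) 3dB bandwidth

Step 1 — Resonance condition Im(Z)=0 gives ω₀ = 1/√(LC).
Step 2 — ω₀ = 1/√(0.00203·2.88e-07) = 4.136e+04 rad/s.
Step 3 — f₀ = ω₀/(2π) = 6582 Hz.
Step 4 — Series Q: Q = ω₀L/R = 4.136e+04·0.00203/3300 = 0.02544.
Step 5 — 3dB bandwidth: Δω = ω₀/Q = 1.626e+06 rad/s; BW = Δω/(2π) = 2.587e+05 Hz.

(a) f₀ = 6582 Hz  (b) Q = 0.02544  (c) BW = 2.587e+05 Hz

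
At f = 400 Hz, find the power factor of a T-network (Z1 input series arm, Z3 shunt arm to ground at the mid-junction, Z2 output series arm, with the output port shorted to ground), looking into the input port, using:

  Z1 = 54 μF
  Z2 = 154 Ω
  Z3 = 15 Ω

Step 1 — Angular frequency: ω = 2π·f = 2π·400 = 2513 rad/s.
Step 2 — Component impedances:
  Z1: Z = 1/(jωC) = -j/(ω·C) = 0 - j7.368 Ω
  Z2: Z = R = 154 Ω
  Z3: Z = R = 15 Ω
Step 3 — With the output port shorted to ground, the output series arm Z2 runs from the junction to ground; the shunt arm Z3 also runs from the junction to ground. They appear in parallel: Z3 || Z2 = 13.67 Ω.
Step 4 — Series with input arm Z1: Z_in = Z1 + (Z3 || Z2) = 13.67 - j7.368 Ω = 15.53∠-28.3° Ω.
Step 5 — Power factor: PF = cos(φ) = Re(Z)/|Z| = 13.67/15.53 = 0.8802.
Step 6 — Type: Im(Z) = -7.368 ⇒ leading (phase φ = -28.3°).

PF = 0.8802 (leading, φ = -28.3°)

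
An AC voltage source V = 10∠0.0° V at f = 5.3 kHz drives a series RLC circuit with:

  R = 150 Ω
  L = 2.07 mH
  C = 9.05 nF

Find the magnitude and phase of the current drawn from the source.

Step 1 — Angular frequency: ω = 2π·f = 2π·5300 = 3.33e+04 rad/s.
Step 2 — Component impedances:
  R: Z = R = 150 Ω
  L: Z = jωL = j·3.33e+04·0.00207 = 0 + j68.93 Ω
  C: Z = 1/(jωC) = -j/(ω·C) = 0 - j3318 Ω
Step 3 — Series combination: Z_total = R + L + C = 150 - j3249 Ω = 3253∠-87.4° Ω.
Step 4 — Source phasor: V = 10∠0.0° V = 10 V.
Step 5 — Ohm's law: I = V / Z_total = (10) / (150 - j3249) = 0.0001418 + j0.003071 A.
Step 6 — Convert to polar: |I| = 0.003074 A, ∠I = 87.4°.

I = 0.003074∠87.4° A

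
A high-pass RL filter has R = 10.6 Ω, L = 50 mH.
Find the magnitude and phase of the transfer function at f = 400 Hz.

Step 1 — Angular frequency: ω = 2π·400 = 2513 rad/s.
Step 2 — Transfer function: H(jω) = jωL/(R + jωL).
Step 3 — Numerator jωL = j·125.7; denominator R + jωL = 10.6 + j125.7.
Step 4 — H = 0.9929 + j0.08376.
Step 5 — Magnitude: |H| = 0.9965 (-0.0 dB); phase: φ = 4.8°.

|H| = 0.9965 (-0.0 dB), φ = 4.8°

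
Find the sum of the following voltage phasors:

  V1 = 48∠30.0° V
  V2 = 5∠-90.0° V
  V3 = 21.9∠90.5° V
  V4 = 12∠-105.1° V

Step 1 — Convert each phasor to rectangular form:
  V1 = 48·(cos(30.0°) + j·sin(30.0°)) = 41.57 + j24 V
  V2 = 5·(cos(-90.0°) + j·sin(-90.0°)) = 0 - j5 V
  V3 = 21.9·(cos(90.5°) + j·sin(90.5°)) = -0.1911 + j21.9 V
  V4 = 12·(cos(-105.1°) + j·sin(-105.1°)) = -3.126 - j11.59 V
Step 2 — Sum components: V_total = 38.25 + j29.31 V.
Step 3 — Convert to polar: |V_total| = 48.19 V, ∠V_total = 37.5°.

V_total = 48.19∠37.5° V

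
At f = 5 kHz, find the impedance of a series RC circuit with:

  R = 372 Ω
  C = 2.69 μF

Step 1 — Angular frequency: ω = 2π·f = 2π·5000 = 3.142e+04 rad/s.
Step 2 — Component impedances:
  R: Z = R = 372 Ω
  C: Z = 1/(jωC) = -j/(ω·C) = 0 - j11.83 Ω
Step 3 — Series combination: Z_total = R + C = 372 - j11.83 Ω = 372.2∠-1.8° Ω.

Z = 372 - j11.83 Ω = 372.2∠-1.8° Ω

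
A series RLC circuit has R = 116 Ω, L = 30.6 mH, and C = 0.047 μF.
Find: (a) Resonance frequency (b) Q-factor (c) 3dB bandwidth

Step 1 — Resonance condition Im(Z)=0 gives ω₀ = 1/√(LC).
Step 2 — ω₀ = 1/√(0.0306·4.7e-08) = 2.637e+04 rad/s.
Step 3 — f₀ = ω₀/(2π) = 4197 Hz.
Step 4 — Series Q: Q = ω₀L/R = 2.637e+04·0.0306/116 = 6.956.
Step 5 — 3dB bandwidth: Δω = ω₀/Q = 3791 rad/s; BW = Δω/(2π) = 603.3 Hz.

(a) f₀ = 4197 Hz  (b) Q = 6.956  (c) BW = 603.3 Hz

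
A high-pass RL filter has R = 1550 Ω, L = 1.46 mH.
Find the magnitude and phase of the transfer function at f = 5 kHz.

Step 1 — Angular frequency: ω = 2π·5000 = 3.142e+04 rad/s.
Step 2 — Transfer function: H(jω) = jωL/(R + jωL).
Step 3 — Numerator jωL = j·45.87; denominator R + jωL = 1550 + j45.87.
Step 4 — H = 0.0008749 + j0.02957.
Step 5 — Magnitude: |H| = 0.02958 (-30.6 dB); phase: φ = 88.3°.

|H| = 0.02958 (-30.6 dB), φ = 88.3°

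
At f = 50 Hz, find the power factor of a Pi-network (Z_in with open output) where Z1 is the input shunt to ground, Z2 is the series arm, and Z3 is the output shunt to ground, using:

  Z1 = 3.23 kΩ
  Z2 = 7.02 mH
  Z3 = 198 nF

Step 1 — Angular frequency: ω = 2π·f = 2π·50 = 314.2 rad/s.
Step 2 — Component impedances:
  Z1: Z = R = 3230 Ω
  Z2: Z = jωL = j·314.2·0.00702 = 0 + j2.205 Ω
  Z3: Z = 1/(jωC) = -j/(ω·C) = 0 - j1.608e+04 Ω
Step 3 — With open output, the series arm Z2 and the output shunt Z3 appear in series to ground: Z2 + Z3 = 0 - j1.607e+04 Ω.
Step 4 — Parallel with input shunt Z1: Z_in = Z1 || (Z2 + Z3) = 3105 - j623.9 Ω = 3167∠-11.4° Ω.
Step 5 — Power factor: PF = cos(φ) = Re(Z)/|Z| = 3105/3167 = 0.9804.
Step 6 — Type: Im(Z) = -623.9 ⇒ leading (phase φ = -11.4°).

PF = 0.9804 (leading, φ = -11.4°)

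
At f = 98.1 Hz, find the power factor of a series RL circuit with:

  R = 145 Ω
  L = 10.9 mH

Step 1 — Angular frequency: ω = 2π·f = 2π·98.1 = 616.4 rad/s.
Step 2 — Component impedances:
  R: Z = R = 145 Ω
  L: Z = jωL = j·616.4·0.0109 = 0 + j6.719 Ω
Step 3 — Series combination: Z_total = R + L = 145 + j6.719 Ω = 145.2∠2.7° Ω.
Step 4 — Power factor: PF = cos(φ) = Re(Z)/|Z| = 145/145.16 = 0.9989.
Step 5 — Type: Im(Z) = 6.719 ⇒ lagging (phase φ = 2.7°).

PF = 0.9989 (lagging, φ = 2.7°)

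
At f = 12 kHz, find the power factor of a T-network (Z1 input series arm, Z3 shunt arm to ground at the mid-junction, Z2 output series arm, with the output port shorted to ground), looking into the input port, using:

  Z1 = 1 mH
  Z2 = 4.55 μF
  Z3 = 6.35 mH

Step 1 — Angular frequency: ω = 2π·f = 2π·1.2e+04 = 7.54e+04 rad/s.
Step 2 — Component impedances:
  Z1: Z = jωL = j·7.54e+04·0.001 = 0 + j75.4 Ω
  Z2: Z = 1/(jωC) = -j/(ω·C) = 0 - j2.915 Ω
  Z3: Z = jωL = j·7.54e+04·0.00635 = 0 + j478.8 Ω
Step 3 — With the output port shorted to ground, the output series arm Z2 runs from the junction to ground; the shunt arm Z3 also runs from the junction to ground. They appear in parallel: Z3 || Z2 = 0 - j2.933 Ω.
Step 4 — Series with input arm Z1: Z_in = Z1 + (Z3 || Z2) = 0 + j72.47 Ω = 72.47∠90.0° Ω.
Step 5 — Power factor: PF = cos(φ) = Re(Z)/|Z| = 0/72.47 = 0.
Step 6 — Type: Im(Z) = 72.47 ⇒ lagging (phase φ = 90.0°).

PF = 0 (lagging, φ = 90.0°)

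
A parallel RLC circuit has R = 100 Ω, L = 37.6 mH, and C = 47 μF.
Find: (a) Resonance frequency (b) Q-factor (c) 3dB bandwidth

Step 1 — Resonance: ω₀ = 1/√(LC) = 1/√(0.0376·4.7e-05) = 752.2 rad/s.
Step 2 — f₀ = ω₀/(2π) = 119.7 Hz.
Step 3 — Parallel Q: Q = R/(ω₀L) = 100/(752.2·0.0376) = 3.536.
Step 4 — Bandwidth: Δω = ω₀/Q = 212.8 rad/s; BW = Δω/(2π) = 33.86 Hz.

(a) f₀ = 119.7 Hz  (b) Q = 3.536  (c) BW = 33.86 Hz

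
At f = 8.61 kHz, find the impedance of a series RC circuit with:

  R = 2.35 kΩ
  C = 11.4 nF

Step 1 — Angular frequency: ω = 2π·f = 2π·8610 = 5.41e+04 rad/s.
Step 2 — Component impedances:
  R: Z = R = 2350 Ω
  C: Z = 1/(jωC) = -j/(ω·C) = 0 - j1621 Ω
Step 3 — Series combination: Z_total = R + C = 2350 - j1621 Ω = 2855∠-34.6° Ω.

Z = 2350 - j1621 Ω = 2855∠-34.6° Ω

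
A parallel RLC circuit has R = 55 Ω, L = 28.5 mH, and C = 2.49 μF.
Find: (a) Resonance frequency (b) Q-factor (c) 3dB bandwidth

Step 1 — Resonance: ω₀ = 1/√(LC) = 1/√(0.0285·2.49e-06) = 3754 rad/s.
Step 2 — f₀ = ω₀/(2π) = 597.4 Hz.
Step 3 — Parallel Q: Q = R/(ω₀L) = 55/(3754·0.0285) = 0.5141.
Step 4 — Bandwidth: Δω = ω₀/Q = 7302 rad/s; BW = Δω/(2π) = 1162 Hz.

(a) f₀ = 597.4 Hz  (b) Q = 0.5141  (c) BW = 1162 Hz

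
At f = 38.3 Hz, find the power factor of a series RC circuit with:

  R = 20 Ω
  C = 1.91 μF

Step 1 — Angular frequency: ω = 2π·f = 2π·38.3 = 240.6 rad/s.
Step 2 — Component impedances:
  R: Z = R = 20 Ω
  C: Z = 1/(jωC) = -j/(ω·C) = 0 - j2176 Ω
Step 3 — Series combination: Z_total = R + C = 20 - j2176 Ω = 2176∠-89.5° Ω.
Step 4 — Power factor: PF = cos(φ) = Re(Z)/|Z| = 20/2175.7 = 0.009192.
Step 5 — Type: Im(Z) = -2176 ⇒ leading (phase φ = -89.5°).

PF = 0.009192 (leading, φ = -89.5°)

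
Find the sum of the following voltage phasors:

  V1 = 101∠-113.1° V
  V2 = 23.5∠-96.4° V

Step 1 — Convert each phasor to rectangular form:
  V1 = 101·(cos(-113.1°) + j·sin(-113.1°)) = -39.63 - j92.9 V
  V2 = 23.5·(cos(-96.4°) + j·sin(-96.4°)) = -2.62 - j23.35 V
Step 2 — Sum components: V_total = -42.25 - j116.3 V.
Step 3 — Convert to polar: |V_total| = 123.7 V, ∠V_total = -110.0°.

V_total = 123.7∠-110.0° V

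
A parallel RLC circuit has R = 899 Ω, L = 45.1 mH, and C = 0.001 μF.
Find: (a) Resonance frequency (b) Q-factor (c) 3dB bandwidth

Step 1 — Resonance: ω₀ = 1/√(LC) = 1/√(0.0451·1e-09) = 1.489e+05 rad/s.
Step 2 — f₀ = ω₀/(2π) = 2.37e+04 Hz.
Step 3 — Parallel Q: Q = R/(ω₀L) = 899/(1.489e+05·0.0451) = 0.1339.
Step 4 — Bandwidth: Δω = ω₀/Q = 1.112e+06 rad/s; BW = Δω/(2π) = 1.77e+05 Hz.

(a) f₀ = 2.37e+04 Hz  (b) Q = 0.1339  (c) BW = 1.77e+05 Hz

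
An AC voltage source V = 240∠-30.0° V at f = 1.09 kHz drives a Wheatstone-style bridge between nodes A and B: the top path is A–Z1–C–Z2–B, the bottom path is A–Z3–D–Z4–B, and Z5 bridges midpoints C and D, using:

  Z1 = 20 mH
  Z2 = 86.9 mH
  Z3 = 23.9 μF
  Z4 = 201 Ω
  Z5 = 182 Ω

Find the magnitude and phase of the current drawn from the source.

Step 1 — Angular frequency: ω = 2π·f = 2π·1090 = 6849 rad/s.
Step 2 — Component impedances:
  Z1: Z = jωL = j·6849·0.02 = 0 + j137 Ω
  Z2: Z = jωL = j·6849·0.0869 = 0 + j595.1 Ω
  Z3: Z = 1/(jωC) = -j/(ω·C) = 0 - j6.109 Ω
  Z4: Z = R = 201 Ω
  Z5: Z = R = 182 Ω
Step 3 — Bridge requires nodal analysis (the Z5 bridge couples midpoints C and D, so the two paths cannot be reduced to a simple series/parallel combination). Setting node B to ground and injecting 1 A at node A, the 3-node admittance system at A, C, D solves to V_A = Z_AB = 183.8 + j44.68 Ω = 189.2∠13.7° Ω.
Step 4 — Source phasor: V = 240∠-30.0° V = 207.8 - j120 V.
Step 5 — Ohm's law: I = V / Z_total = (207.8 - j120) / (183.8 + j44.68) = 0.9177 - j0.8758 A.
Step 6 — Convert to polar: |I| = 1.269 A, ∠I = -43.7°.

I = 1.269∠-43.7° A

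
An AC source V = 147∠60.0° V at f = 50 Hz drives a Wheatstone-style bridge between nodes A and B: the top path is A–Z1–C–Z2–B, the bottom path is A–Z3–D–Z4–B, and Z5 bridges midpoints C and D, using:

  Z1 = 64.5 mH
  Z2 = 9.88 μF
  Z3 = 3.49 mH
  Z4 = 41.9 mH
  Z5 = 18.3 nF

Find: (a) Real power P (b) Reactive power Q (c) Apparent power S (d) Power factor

Step 1 — Angular frequency: ω = 2π·f = 2π·50 = 314.2 rad/s.
Step 2 — Component impedances:
  Z1: Z = jωL = j·314.2·0.0645 = 0 + j20.26 Ω
  Z2: Z = 1/(jωC) = -j/(ω·C) = 0 - j322.2 Ω
  Z3: Z = jωL = j·314.2·0.00349 = 0 + j1.096 Ω
  Z4: Z = jωL = j·314.2·0.0419 = 0 + j13.16 Ω
  Z5: Z = 1/(jωC) = -j/(ω·C) = 0 - j1.739e+05 Ω
Step 3 — Bridge requires nodal analysis (the Z5 bridge couples midpoints C and D, so the two paths cannot be reduced to a simple series/parallel combination). Setting node B to ground and injecting 1 A at node A, the 3-node admittance system at A, C, D solves to V_A = Z_AB = 0 + j14.97 Ω = 14.97∠90.0° Ω.
Step 4 — Source phasor: V = 147∠60.0° V = 73.5 + j127.3 V.
Step 5 — Current: I = V / Z = 8.506 - j4.911 A = 9.822∠-30.0° A.
Step 6 — Complex power: S = V·I* = 0 + j1444 VA.
Step 7 — Real power: P = Re(S) = 0 W.
Step 8 — Reactive power: Q = Im(S) = 1444 VAR.
Step 9 — Apparent power: |S| = 1444 VA.
Step 10 — Power factor: PF = P/|S| = 0 (lagging).

(a) P = 0 W  (b) Q = 1444 VAR  (c) S = 1444 VA  (d) PF = 0 (lagging)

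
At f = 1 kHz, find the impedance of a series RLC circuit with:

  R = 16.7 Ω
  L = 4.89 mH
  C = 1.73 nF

Step 1 — Angular frequency: ω = 2π·f = 2π·1000 = 6283 rad/s.
Step 2 — Component impedances:
  R: Z = R = 16.7 Ω
  L: Z = jωL = j·6283·0.00489 = 0 + j30.72 Ω
  C: Z = 1/(jωC) = -j/(ω·C) = 0 - j9.2e+04 Ω
Step 3 — Series combination: Z_total = R + L + C = 16.7 - j9.197e+04 Ω = 9.197e+04∠-90.0° Ω.

Z = 16.7 - j9.197e+04 Ω = 9.197e+04∠-90.0° Ω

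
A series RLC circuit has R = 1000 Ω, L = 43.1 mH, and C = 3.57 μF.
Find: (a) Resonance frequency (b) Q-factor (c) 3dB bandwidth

Step 1 — Resonance condition Im(Z)=0 gives ω₀ = 1/√(LC).
Step 2 — ω₀ = 1/√(0.0431·3.57e-06) = 2549 rad/s.
Step 3 — f₀ = ω₀/(2π) = 405.7 Hz.
Step 4 — Series Q: Q = ω₀L/R = 2549·0.0431/1000 = 0.1099.
Step 5 — 3dB bandwidth: Δω = ω₀/Q = 2.32e+04 rad/s; BW = Δω/(2π) = 3693 Hz.

(a) f₀ = 405.7 Hz  (b) Q = 0.1099  (c) BW = 3693 Hz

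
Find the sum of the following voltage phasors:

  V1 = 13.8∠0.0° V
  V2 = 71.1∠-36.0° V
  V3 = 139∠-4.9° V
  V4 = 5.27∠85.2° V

Step 1 — Convert each phasor to rectangular form:
  V1 = 13.8·(cos(0.0°) + j·sin(0.0°)) = 13.8 V
  V2 = 71.1·(cos(-36.0°) + j·sin(-36.0°)) = 57.52 - j41.79 V
  V3 = 139·(cos(-4.9°) + j·sin(-4.9°)) = 138.5 - j11.87 V
  V4 = 5.27·(cos(85.2°) + j·sin(85.2°)) = 0.441 + j5.252 V
Step 2 — Sum components: V_total = 210.3 - j48.41 V.
Step 3 — Convert to polar: |V_total| = 215.8 V, ∠V_total = -13.0°.

V_total = 215.8∠-13.0° V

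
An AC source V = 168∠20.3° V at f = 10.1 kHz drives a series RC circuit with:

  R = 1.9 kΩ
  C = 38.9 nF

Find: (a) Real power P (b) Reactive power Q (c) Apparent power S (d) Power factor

Step 1 — Angular frequency: ω = 2π·f = 2π·1.01e+04 = 6.346e+04 rad/s.
Step 2 — Component impedances:
  R: Z = R = 1900 Ω
  C: Z = 1/(jωC) = -j/(ω·C) = 0 - j405.1 Ω
Step 3 — Series combination: Z_total = R + C = 1900 - j405.1 Ω = 1943∠-12.0° Ω.
Step 4 — Source phasor: V = 168∠20.3° V = 157.6 + j58.29 V.
Step 5 — Current: I = V / Z = 0.07307 + j0.04625 A = 0.08648∠32.3° A.
Step 6 — Complex power: S = V·I* = 14.21 - j3.029 VA.
Step 7 — Real power: P = Re(S) = 14.21 W.
Step 8 — Reactive power: Q = Im(S) = -3.029 VAR.
Step 9 — Apparent power: |S| = 14.53 VA.
Step 10 — Power factor: PF = P/|S| = 0.978 (leading).

(a) P = 14.21 W  (b) Q = -3.029 VAR  (c) S = 14.53 VA  (d) PF = 0.978 (leading)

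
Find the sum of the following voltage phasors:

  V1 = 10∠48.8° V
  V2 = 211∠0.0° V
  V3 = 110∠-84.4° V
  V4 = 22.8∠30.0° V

Step 1 — Convert each phasor to rectangular form:
  V1 = 10·(cos(48.8°) + j·sin(48.8°)) = 6.587 + j7.524 V
  V2 = 211·(cos(0.0°) + j·sin(0.0°)) = 211 V
  V3 = 110·(cos(-84.4°) + j·sin(-84.4°)) = 10.73 - j109.5 V
  V4 = 22.8·(cos(30.0°) + j·sin(30.0°)) = 19.75 + j11.4 V
Step 2 — Sum components: V_total = 248.1 - j90.55 V.
Step 3 — Convert to polar: |V_total| = 264.1 V, ∠V_total = -20.1°.

V_total = 264.1∠-20.1° V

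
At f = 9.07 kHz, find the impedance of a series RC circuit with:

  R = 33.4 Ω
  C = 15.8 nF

Step 1 — Angular frequency: ω = 2π·f = 2π·9070 = 5.699e+04 rad/s.
Step 2 — Component impedances:
  R: Z = R = 33.4 Ω
  C: Z = 1/(jωC) = -j/(ω·C) = 0 - j1111 Ω
Step 3 — Series combination: Z_total = R + C = 33.4 - j1111 Ω = 1111∠-88.3° Ω.

Z = 33.4 - j1111 Ω = 1111∠-88.3° Ω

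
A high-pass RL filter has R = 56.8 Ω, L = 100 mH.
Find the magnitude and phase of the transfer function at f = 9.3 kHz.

Step 1 — Angular frequency: ω = 2π·9300 = 5.843e+04 rad/s.
Step 2 — Transfer function: H(jω) = jωL/(R + jωL).
Step 3 — Numerator jωL = j·5843; denominator R + jωL = 56.8 + j5843.
Step 4 — H = 0.9999 + j0.00972.
Step 5 — Magnitude: |H| = 1 (-0.0 dB); phase: φ = 0.6°.

|H| = 1 (-0.0 dB), φ = 0.6°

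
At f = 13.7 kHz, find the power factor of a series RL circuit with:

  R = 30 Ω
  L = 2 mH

Step 1 — Angular frequency: ω = 2π·f = 2π·1.37e+04 = 8.608e+04 rad/s.
Step 2 — Component impedances:
  R: Z = R = 30 Ω
  L: Z = jωL = j·8.608e+04·0.002 = 0 + j172.2 Ω
Step 3 — Series combination: Z_total = R + L = 30 + j172.2 Ω = 174.8∠80.1° Ω.
Step 4 — Power factor: PF = cos(φ) = Re(Z)/|Z| = 30/174.75 = 0.1717.
Step 5 — Type: Im(Z) = 172.2 ⇒ lagging (phase φ = 80.1°).

PF = 0.1717 (lagging, φ = 80.1°)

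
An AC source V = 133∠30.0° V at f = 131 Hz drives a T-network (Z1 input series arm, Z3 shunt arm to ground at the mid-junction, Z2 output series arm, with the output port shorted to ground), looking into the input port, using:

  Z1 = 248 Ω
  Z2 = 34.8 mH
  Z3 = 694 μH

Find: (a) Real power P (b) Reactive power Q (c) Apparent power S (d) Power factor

Step 1 — Angular frequency: ω = 2π·f = 2π·131 = 823.1 rad/s.
Step 2 — Component impedances:
  Z1: Z = R = 248 Ω
  Z2: Z = jωL = j·823.1·0.0348 = 0 + j28.64 Ω
  Z3: Z = jωL = j·823.1·0.000694 = 0 + j0.5712 Ω
Step 3 — With the output port shorted to ground, the output series arm Z2 runs from the junction to ground; the shunt arm Z3 also runs from the junction to ground. They appear in parallel: Z3 || Z2 = 0 + j0.5601 Ω.
Step 4 — Series with input arm Z1: Z_in = Z1 + (Z3 || Z2) = 248 + j0.5601 Ω = 248∠0.1° Ω.
Step 5 — Source phasor: V = 133∠30.0° V = 115.2 + j66.5 V.
Step 6 — Current: I = V / Z = 0.465 + j0.2671 A = 0.5363∠29.9° A.
Step 7 — Complex power: S = V·I* = 71.33 + j0.1611 VA.
Step 8 — Real power: P = Re(S) = 71.33 W.
Step 9 — Reactive power: Q = Im(S) = 0.1611 VAR.
Step 10 — Apparent power: |S| = 71.33 VA.
Step 11 — Power factor: PF = P/|S| = 1 (lagging).

(a) P = 71.33 W  (b) Q = 0.1611 VAR  (c) S = 71.33 VA  (d) PF = 1 (lagging)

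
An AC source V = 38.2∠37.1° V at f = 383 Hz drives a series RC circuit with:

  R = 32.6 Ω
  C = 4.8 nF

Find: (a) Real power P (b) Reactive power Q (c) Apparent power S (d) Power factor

Step 1 — Angular frequency: ω = 2π·f = 2π·383 = 2406 rad/s.
Step 2 — Component impedances:
  R: Z = R = 32.6 Ω
  C: Z = 1/(jωC) = -j/(ω·C) = 0 - j8.657e+04 Ω
Step 3 — Series combination: Z_total = R + C = 32.6 - j8.657e+04 Ω = 8.657e+04∠-90.0° Ω.
Step 4 — Source phasor: V = 38.2∠37.1° V = 30.47 + j23.04 V.
Step 5 — Current: I = V / Z = -0.000266 + j0.000352 A = 0.0004412∠127.1° A.
Step 6 — Complex power: S = V·I* = 6.347e-06 - j0.01686 VA.
Step 7 — Real power: P = Re(S) = 6.347e-06 W.
Step 8 — Reactive power: Q = Im(S) = -0.01686 VAR.
Step 9 — Apparent power: |S| = 0.01686 VA.
Step 10 — Power factor: PF = P/|S| = 0.0003766 (leading).

(a) P = 6.347e-06 W  (b) Q = -0.01686 VAR  (c) S = 0.01686 VA  (d) PF = 0.0003766 (leading)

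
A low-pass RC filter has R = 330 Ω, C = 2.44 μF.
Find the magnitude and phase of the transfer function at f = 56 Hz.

Step 1 — Angular frequency: ω = 2π·56 = 351.9 rad/s.
Step 2 — Transfer function: H(jω) = 1/(1 + jωRC).
Step 3 — Denominator: 1 + jωRC = 1 + j·351.9·330·2.44e-06 = 1 + j0.2833.
Step 4 — H = 0.9257 - j0.2623.
Step 5 — Magnitude: |H| = 0.9621 (-0.3 dB); phase: φ = -15.8°.

|H| = 0.9621 (-0.3 dB), φ = -15.8°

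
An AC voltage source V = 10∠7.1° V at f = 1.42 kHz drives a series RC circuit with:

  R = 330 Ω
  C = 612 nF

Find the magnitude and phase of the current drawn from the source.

Step 1 — Angular frequency: ω = 2π·f = 2π·1420 = 8922 rad/s.
Step 2 — Component impedances:
  R: Z = R = 330 Ω
  C: Z = 1/(jωC) = -j/(ω·C) = 0 - j183.1 Ω
Step 3 — Series combination: Z_total = R + C = 330 - j183.1 Ω = 377.4∠-29.0° Ω.
Step 4 — Source phasor: V = 10∠7.1° V = 9.923 + j1.236 V.
Step 5 — Ohm's law: I = V / Z_total = (9.923 + j1.236) / (330 - j183.1) = 0.0214 + j0.01562 A.
Step 6 — Convert to polar: |I| = 0.0265 A, ∠I = 36.1°.

I = 0.0265∠36.1° A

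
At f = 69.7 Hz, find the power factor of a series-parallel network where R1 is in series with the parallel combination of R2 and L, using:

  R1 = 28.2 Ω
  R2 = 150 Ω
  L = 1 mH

Step 1 — Angular frequency: ω = 2π·f = 2π·69.7 = 437.9 rad/s.
Step 2 — Component impedances:
  R1: Z = R = 28.2 Ω
  R2: Z = R = 150 Ω
  L: Z = jωL = j·437.9·0.001 = 0 + j0.4379 Ω
Step 3 — Parallel branch: R2 || L = 1/(1/R2 + 1/L) = 0.001279 + j0.4379 Ω.
Step 4 — Series with R1: Z_total = R1 + (R2 || L) = 28.2 + j0.4379 Ω = 28.2∠0.9° Ω.
Step 5 — Power factor: PF = cos(φ) = Re(Z)/|Z| = 28.201/28.205 = 0.9999.
Step 6 — Type: Im(Z) = 0.4379 ⇒ lagging (phase φ = 0.9°).

PF = 0.9999 (lagging, φ = 0.9°)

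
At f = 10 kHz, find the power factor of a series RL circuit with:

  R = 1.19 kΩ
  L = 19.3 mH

Step 1 — Angular frequency: ω = 2π·f = 2π·1e+04 = 6.283e+04 rad/s.
Step 2 — Component impedances:
  R: Z = R = 1190 Ω
  L: Z = jωL = j·6.283e+04·0.0193 = 0 + j1213 Ω
Step 3 — Series combination: Z_total = R + L = 1190 + j1213 Ω = 1699∠45.5° Ω.
Step 4 — Power factor: PF = cos(φ) = Re(Z)/|Z| = 1190/1699 = 0.7004.
Step 5 — Type: Im(Z) = 1213 ⇒ lagging (phase φ = 45.5°).

PF = 0.7004 (lagging, φ = 45.5°)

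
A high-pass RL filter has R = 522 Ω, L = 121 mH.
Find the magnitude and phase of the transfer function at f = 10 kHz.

Step 1 — Angular frequency: ω = 2π·1e+04 = 6.283e+04 rad/s.
Step 2 — Transfer function: H(jω) = jωL/(R + jωL).
Step 3 — Numerator jωL = j·7603; denominator R + jωL = 522 + j7603.
Step 4 — H = 0.9953 + j0.06834.
Step 5 — Magnitude: |H| = 0.9977 (-0.0 dB); phase: φ = 3.9°.

|H| = 0.9977 (-0.0 dB), φ = 3.9°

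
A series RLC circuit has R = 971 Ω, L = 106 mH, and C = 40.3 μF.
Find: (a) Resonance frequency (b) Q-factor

Step 1 — Resonance condition Im(Z)=0 gives ω₀ = 1/√(LC).
Step 2 — ω₀ = 1/√(0.106·4.03e-05) = 483.8 rad/s.
Step 3 — f₀ = ω₀/(2π) = 77 Hz.
Step 4 — Series Q: Q = ω₀L/R = 483.8·0.106/971 = 0.05282.

(a) f₀ = 77 Hz  (b) Q = 0.05282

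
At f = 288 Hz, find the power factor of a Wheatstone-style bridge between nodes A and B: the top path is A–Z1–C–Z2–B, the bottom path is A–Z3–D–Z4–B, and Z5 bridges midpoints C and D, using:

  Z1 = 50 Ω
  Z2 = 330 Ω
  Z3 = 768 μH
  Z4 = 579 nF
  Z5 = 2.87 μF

Step 1 — Angular frequency: ω = 2π·f = 2π·288 = 1810 rad/s.
Step 2 — Component impedances:
  Z1: Z = R = 50 Ω
  Z2: Z = R = 330 Ω
  Z3: Z = jωL = j·1810·0.000768 = 0 + j1.39 Ω
  Z4: Z = 1/(jωC) = -j/(ω·C) = 0 - j954.4 Ω
  Z5: Z = 1/(jωC) = -j/(ω·C) = 0 - j192.6 Ω
Step 3 — Bridge requires nodal analysis (the Z5 bridge couples midpoints C and D, so the two paths cannot be reduced to a simple series/parallel combination). Setting node B to ground and injecting 1 A at node A, the 3-node admittance system at A, C, D solves to V_A = Z_AB = 318.5 - j136.6 Ω = 346.6∠-23.2° Ω.
Step 4 — Power factor: PF = cos(φ) = Re(Z)/|Z| = 318.53/346.6 = 0.919.
Step 5 — Type: Im(Z) = -136.6 ⇒ leading (phase φ = -23.2°).

PF = 0.919 (leading, φ = -23.2°)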